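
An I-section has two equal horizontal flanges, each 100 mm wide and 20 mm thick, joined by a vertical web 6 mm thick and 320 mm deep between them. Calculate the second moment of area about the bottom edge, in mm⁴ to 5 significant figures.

Split into non-overlapping primitives; take the origin at the lower-left of the bounding box.
Bottom flange: 100 × 20, A = 2 000 mm², y = 10 mm, Ī = 66666.67 mm⁴.
Web: 6 × 320, A = 1 920 mm², y = 180 mm, Ī = 16 384 000 mm⁴.
Top flange: 100 × 20, A = 2 000 mm², y = 350 mm, Ī = 66666.67 mm⁴.
Transfer each piece to the bottom edge using Ī + A·d² with d = y − 0:
  bottom flange: d = 10 mm → contributes +266666.7 mm⁴
  web: d = 180 mm → contributes +78 592 000 mm⁴
  top flange: d = 350 mm → contributes +245 066 667 mm⁴
Total I = 323 925 333 mm⁴.

I_base ≈ 3.2393 × 10⁸ mm⁴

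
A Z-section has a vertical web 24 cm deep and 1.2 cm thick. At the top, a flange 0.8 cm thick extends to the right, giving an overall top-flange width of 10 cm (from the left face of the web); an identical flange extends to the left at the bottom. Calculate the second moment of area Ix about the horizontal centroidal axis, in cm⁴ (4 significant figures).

Ix ≈ 3278 cm⁴

Split into non-overlapping primitives; take the origin at the lower-left of the bounding box.
Web: 1.2 × 24, A = 28.8 cm², y = 12 cm, Ī = 1382.4 cm⁴.
Top flange (beyond web): 8.8 × 0.8, A = 7.04 cm², y = 23.6 cm, Ī = 0.375467 cm⁴.
Bottom flange (beyond web): 8.8 × 0.8, A = 7.04 cm², y = 0.4 cm, Ī = 0.375467 cm⁴.
Centroid: ȳ = ΣA·y / ΣA = 12 cm.
Transfer each piece to the horizontal centroidal axis using Ī + A·d² with d = y − 12:
  web: d = 0 cm → contributes +1382.4 cm⁴
  top flange (beyond web): d = 11.6 cm → contributes +947.678 cm⁴
  bottom flange (beyond web): d = -11.6 cm → contributes +947.678 cm⁴
Total I = 3277.76 cm⁴.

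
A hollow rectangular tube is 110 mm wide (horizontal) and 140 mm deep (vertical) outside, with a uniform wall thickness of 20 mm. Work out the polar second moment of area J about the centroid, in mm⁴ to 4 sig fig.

Decompose the section into non-overlapping parts with the origin at the bottom-left of its bounding rectangle.
Outer rectangle: 110 × 140, A = 15 400 mm², y = 70 mm, Ī = 25 153 333 mm⁴.
Inner void (subtracted): 70 × 100, A = 7 000 mm², y = 70 mm, Ī = 5 833 333 mm⁴.
By symmetry the centroid is at mid-height, ȳ = 70 mm.
All pieces are centred on the centroidal x-axis, so I = ΣĪ (holes subtracted) = 19 320 000 mm⁴.
Repeating about the centroidal y-axis gives I_y = 12 670 000 mm⁴.
Polar second moment: J = I_x + I_y = 31 990 000 mm⁴.

J ≈ 3.199 × 10⁷ mm⁴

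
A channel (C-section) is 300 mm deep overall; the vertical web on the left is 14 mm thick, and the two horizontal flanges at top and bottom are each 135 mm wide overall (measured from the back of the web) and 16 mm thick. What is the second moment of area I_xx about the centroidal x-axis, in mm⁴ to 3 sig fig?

I_xx ≈ 1.10 × 10⁸ mm⁴

Decompose the section into non-overlapping parts with the origin at the bottom-left of its bounding rectangle.
Web: 14 × 300, A = 4 200 mm², y = 150 mm, Ī = 31 500 000 mm⁴.
Top flange (beyond web): 121 × 16, A = 1 936 mm², y = 292 mm, Ī = 41 301 mm⁴.
Bottom flange (beyond web): 121 × 16, A = 1 936 mm², y = 8 mm, Ī = 41 301 mm⁴.
By symmetry the centroid is at mid-height, ȳ = 150 mm.
Transfer each piece to the centroidal x-axis using Ī + A·d² with d = y − 150:
  web: d = 0 mm → contributes +31 500 000 mm⁴
  top flange (beyond web): d = 142 mm → contributes +39 078 805 mm⁴
  bottom flange (beyond web): d = -142 mm → contributes +39 078 805 mm⁴
Total I = 109 657 611 mm⁴.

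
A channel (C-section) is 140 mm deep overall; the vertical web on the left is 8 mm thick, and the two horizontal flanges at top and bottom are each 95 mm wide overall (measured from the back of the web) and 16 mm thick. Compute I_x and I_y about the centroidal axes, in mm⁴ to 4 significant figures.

Break the section into simple shapes (no overlaps), measuring from the bottom-left corner of the bounding box.
Web: 8 × 140, A = 1 120 mm², y = 70 mm, Ī = 1 829 333 mm⁴.
Top flange (beyond web): 87 × 16, A = 1 392 mm², y = 132 mm, Ī = 29 696 mm⁴.
Bottom flange (beyond web): 87 × 16, A = 1 392 mm², y = 8 mm, Ī = 29 696 mm⁴.
By symmetry the centroid is at mid-height, ȳ = 70 mm.
Transfer each piece to the centroidal x-axis using Ī + A·d² with d = y − 70:
  web: d = 0 mm → contributes +1 829 333 mm⁴
  top flange (beyond web): d = 62 mm → contributes +5 380 544 mm⁴
  bottom flange (beyond web): d = -62 mm → contributes +5 380 544 mm⁴
Total I = 12 590 421 mm⁴.
For the y-axis: x̄ = 37.873 mm.
Repeating about the centroidal y-axis gives I_y = 3 564 022 mm⁴.

I_x ≈ 1.259 × 10⁷ mm⁴, I_y ≈ 3.564 × 10⁶ mm⁴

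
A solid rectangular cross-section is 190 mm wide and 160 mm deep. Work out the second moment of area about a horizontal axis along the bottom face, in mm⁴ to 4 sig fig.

I_base ≈ 2.594 × 10⁸ mm⁴

The section: 190 × 160, A = 30 400 mm², y = 80 mm, Ī = 64 853 333 mm⁴.
Transfer it to the base of the section using Ī + A·d² with d = y − 0:
  the section: d = 80 mm → contributes +259 413 333 mm⁴
Total I = 259 413 333 mm⁴.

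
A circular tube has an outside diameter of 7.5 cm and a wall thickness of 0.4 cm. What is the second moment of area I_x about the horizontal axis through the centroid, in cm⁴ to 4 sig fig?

Split into non-overlapping primitives; take the origin at the lower-left of the bounding box.
Outer circle: ⌀7.5, A = 44.1786 cm², y = 3.75 cm, Ī = 155.316 cm⁴.
Bore (subtracted): ⌀6.7, A = 35.2565 cm², y = 3.75 cm, Ī = 98.9166 cm⁴.
By symmetry the centroid is at mid-height, ȳ = 3.75 cm.
All pieces are centred on the horizontal axis through the centroid, so I = ΣĪ (holes subtracted) = 56.399 cm⁴.

I_x ≈ 56.40 cm⁴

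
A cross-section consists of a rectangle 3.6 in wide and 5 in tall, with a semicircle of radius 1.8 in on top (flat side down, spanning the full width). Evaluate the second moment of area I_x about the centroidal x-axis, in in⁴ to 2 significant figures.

I_x ≈ 81 in⁴

Treat the section as a set of non-overlapping primitives; coordinates are from the bounding-box lower-left.
Rectangular body: 3.6 × 5, A = 18 in², y = 2.5 in, Ī = 37.5 in⁴.
Semicircular cap: semicircle r = 1.8, A = 5.089 in², y = 5.764 in, Ī = 1.152 in⁴.
Centroid: ȳ = ΣA·y / ΣA = 3.219 in.
Transfer each piece to the centroidal x-axis using Ī + A·d² with d = y − 3.219:
  rectangular body: d = -0.7194 in → contributes +46.82 in⁴
  semicircular cap: d = 2.545 in → contributes +34.1 in⁴
Total I = 80.92 in⁴.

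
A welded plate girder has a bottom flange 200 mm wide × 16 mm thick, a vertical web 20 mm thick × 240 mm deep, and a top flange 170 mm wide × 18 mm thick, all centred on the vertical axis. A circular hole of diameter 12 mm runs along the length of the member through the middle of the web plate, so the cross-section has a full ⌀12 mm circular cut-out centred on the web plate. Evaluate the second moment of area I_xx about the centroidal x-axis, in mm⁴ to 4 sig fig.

Split into non-overlapping primitives; take the origin at the lower-left of the bounding box.
Bottom plate: 200 × 16, A = 3 200 mm², y = 8 mm, Ī = 68266.7 mm⁴.
Web plate: 20 × 240, A = 4 800 mm², y = 136 mm, Ī = 23 040 000 mm⁴.
Top plate: 170 × 18, A = 3 060 mm², y = 265 mm, Ī = 82 620 mm⁴.
Hole (subtracted): ⌀12, A = 113.097 mm², y = 136 mm, Ī = 1017.88 mm⁴.
Centroid: ȳ = ΣA·y / ΣA = 134.643 mm.
Transfer each piece to the centroidal x-axis using Ī + A·d² with d = y − 134.643:
  bottom plate: d = -126.643 mm → contributes +51 390 931 mm⁴
  web plate: d = 1.35746 mm → contributes +23 048 845 mm⁴
  top plate: d = 130.357 mm → contributes +52 081 407 mm⁴
  hole: d = 1.35746 mm → contributes −1226.28 mm⁴
Total I = 126 519 957 mm⁴.

I_xx ≈ 1.265 × 10⁸ mm⁴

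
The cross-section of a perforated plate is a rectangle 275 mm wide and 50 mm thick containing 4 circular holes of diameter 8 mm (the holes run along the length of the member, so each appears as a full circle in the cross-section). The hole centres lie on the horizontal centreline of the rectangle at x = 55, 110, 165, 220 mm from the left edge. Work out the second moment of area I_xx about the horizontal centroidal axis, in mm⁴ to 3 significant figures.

I_xx ≈ 2.86 × 10⁶ mm⁴

Split into non-overlapping primitives; take the origin at the lower-left of the bounding box.
Plate: 275 × 50, A = 13 750 mm², y = 25 mm, Ī = 2 864 583 mm⁴.
Hole 1 (subtracted): ⌀8, A = 50.265 mm², y = 25 mm, Ī = 201.06 mm⁴.
Hole 2 (subtracted): ⌀8, A = 50.265 mm², y = 25 mm, Ī = 201.06 mm⁴.
Hole 3 (subtracted): ⌀8, A = 50.265 mm², y = 25 mm, Ī = 201.06 mm⁴.
Hole 4 (subtracted): ⌀8, A = 50.265 mm², y = 25 mm, Ī = 201.06 mm⁴.
By symmetry the centroid is at mid-height, ȳ = 25 mm.
All pieces are centred on the horizontal centroidal axis, so I = ΣĪ (holes subtracted) = 2 863 779 mm⁴.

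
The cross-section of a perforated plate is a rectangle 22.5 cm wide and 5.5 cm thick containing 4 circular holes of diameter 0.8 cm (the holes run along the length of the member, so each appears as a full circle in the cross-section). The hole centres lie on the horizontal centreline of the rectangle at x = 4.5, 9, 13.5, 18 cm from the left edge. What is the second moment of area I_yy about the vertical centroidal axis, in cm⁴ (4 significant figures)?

I_yy ≈ 5170 cm⁴

Split into non-overlapping primitives; take the origin at the lower-left of the bounding box.
Plate: 22.5 × 5.5, A = 123.75 cm², x = 11.25 cm, Ī = 5220.7 cm⁴.
Hole 1 (subtracted): ⌀0.8, A = 0.502655 cm², x = 4.5 cm, Ī = 0.0201062 cm⁴.
Hole 2 (subtracted): ⌀0.8, A = 0.502655 cm², x = 9 cm, Ī = 0.0201062 cm⁴.
Hole 3 (subtracted): ⌀0.8, A = 0.502655 cm², x = 13.5 cm, Ī = 0.0201062 cm⁴.
Hole 4 (subtracted): ⌀0.8, A = 0.502655 cm², x = 18 cm, Ī = 0.0201062 cm⁴.
By symmetry the centroid is at mid-width, x̄ = 11.25 cm.
Transfer each piece to the vertical centroidal axis using Ī + A·d² with d = x − 11.25:
  plate: d = 0 cm → contributes +5220.7 cm⁴
  hole 1: d = -6.75 cm → contributes −22.9223 cm⁴
  hole 2: d = -2.25 cm → contributes −2.5648 cm⁴
  hole 3: d = 2.25 cm → contributes −2.5648 cm⁴
  hole 4: d = 6.75 cm → contributes −22.9223 cm⁴
Total I = 5169.73 cm⁴.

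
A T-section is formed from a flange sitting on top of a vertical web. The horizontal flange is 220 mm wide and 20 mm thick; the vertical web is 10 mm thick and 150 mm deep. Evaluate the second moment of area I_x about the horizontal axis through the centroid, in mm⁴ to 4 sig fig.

Treat the section as a set of non-overlapping primitives; coordinates are from the bounding-box lower-left.
Flange: 220 × 20, A = 4 400 mm², y = 160 mm, Ī = 146 667 mm⁴.
Web: 10 × 150, A = 1 500 mm², y = 75 mm, Ī = 2 812 500 mm⁴.
Centroid: ȳ = ΣA·y / ΣA = 138.39 mm.
Transfer each piece to the horizontal axis through the centroid using Ī + A·d² with d = y − 138.39:
  flange: d = 21.6102 mm → contributes +2 201 464 mm⁴
  web: d = -63.3898 mm → contributes +8 839 906 mm⁴
Total I = 11 041 370 mm⁴.

I_x ≈ 1.104 × 10⁷ mm⁴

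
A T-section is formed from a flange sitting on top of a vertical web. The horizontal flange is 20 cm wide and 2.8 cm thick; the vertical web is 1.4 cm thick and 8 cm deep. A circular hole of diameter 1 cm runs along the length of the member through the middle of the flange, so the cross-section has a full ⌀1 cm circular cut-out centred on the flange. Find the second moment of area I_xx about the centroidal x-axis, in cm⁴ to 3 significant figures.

I_xx ≈ 368 cm⁴

Split into non-overlapping primitives; take the origin at the lower-left of the bounding box.
Flange: 20 × 2.8, A = 56 cm², y = 9.4 cm, Ī = 36.587 cm⁴.
Web: 1.4 × 8, A = 11.2 cm², y = 4 cm, Ī = 59.733 cm⁴.
Hole (subtracted): ⌀1, A = 0.7854 cm², y = 9.4 cm, Ī = 0.049087 cm⁴.
Centroid: ȳ = ΣA·y / ΣA = 8.4894 cm.
Transfer each piece to the centroidal x-axis using Ī + A·d² with d = y − 8.4894:
  flange: d = 0.91064 cm → contributes +83.026 cm⁴
  web: d = -4.4894 cm → contributes +285.46 cm⁴
  hole: d = 0.91064 cm → contributes −0.7004 cm⁴
Total I = 367.79 cm⁴.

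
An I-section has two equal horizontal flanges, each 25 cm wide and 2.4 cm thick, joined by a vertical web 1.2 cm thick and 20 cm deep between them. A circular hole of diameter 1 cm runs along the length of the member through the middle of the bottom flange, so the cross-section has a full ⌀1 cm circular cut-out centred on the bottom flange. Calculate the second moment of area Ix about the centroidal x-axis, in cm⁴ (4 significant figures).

Split into non-overlapping primitives; take the origin at the lower-left of the bounding box.
Bottom flange: 25 × 2.4, A = 60 cm², y = 1.2 cm, Ī = 28.8 cm⁴.
Web: 1.2 × 20, A = 24 cm², y = 12.4 cm, Ī = 800 cm⁴.
Top flange: 25 × 2.4, A = 60 cm², y = 23.6 cm, Ī = 28.8 cm⁴.
Hole (subtracted): ⌀1, A = 0.785398 cm², y = 1.2 cm, Ī = 0.0490874 cm⁴.
Centroid: ȳ = ΣA·y / ΣA = 12.4614 cm.
Transfer each piece to the centroidal x-axis using Ī + A·d² with d = y − 12.4614:
  bottom flange: d = -11.2614 cm → contributes +7637.98 cm⁴
  web: d = -0.0614215 cm → contributes +800.091 cm⁴
  top flange: d = 11.1386 cm → contributes +7472.88 cm⁴
  hole: d = -11.2614 cm → contributes −99.653 cm⁴
Total I = 15811.3 cm⁴.

Ix ≈ 1.581 × 10⁴ cm⁴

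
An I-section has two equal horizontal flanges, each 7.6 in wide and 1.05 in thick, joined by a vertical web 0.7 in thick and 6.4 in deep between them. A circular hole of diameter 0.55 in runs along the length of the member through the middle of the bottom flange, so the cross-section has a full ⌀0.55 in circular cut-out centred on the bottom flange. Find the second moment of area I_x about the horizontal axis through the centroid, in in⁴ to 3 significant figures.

Treat the section as a set of non-overlapping primitives; coordinates are from the bounding-box lower-left.
Bottom flange: 7.6 × 1.05, A = 7.98 in², y = 0.525 in, Ī = 0.73316 in⁴.
Web: 0.7 × 6.4, A = 4.48 in², y = 4.25 in, Ī = 15.292 in⁴.
Top flange: 7.6 × 1.05, A = 7.98 in², y = 7.975 in, Ī = 0.73316 in⁴.
Hole (subtracted): ⌀0.55, A = 0.23758 in², y = 0.525 in, Ī = 0.0044918 in⁴.
Centroid: ȳ = ΣA·y / ΣA = 4.2938 in.
Transfer each piece to the horizontal axis through the centroid using Ī + A·d² with d = y − 4.2938:
  bottom flange: d = -3.7688 in → contributes +114.08 in⁴
  web: d = -0.043806 in → contributes +15.3 in⁴
  top flange: d = 3.6812 in → contributes +108.87 in⁴
  hole: d = -3.7688 in → contributes −3.3791 in⁴
Total I = 234.87 in⁴.

I_x ≈ 235 in⁴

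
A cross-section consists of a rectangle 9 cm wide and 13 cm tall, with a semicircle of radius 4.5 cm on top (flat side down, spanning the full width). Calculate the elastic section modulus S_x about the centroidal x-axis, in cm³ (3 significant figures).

Split into non-overlapping primitives; take the origin at the lower-left of the bounding box.
Rectangular body: 9 × 13, A = 117 cm², y = 6.5 cm, Ī = 1647.8 cm⁴.
Semicircular cap: semicircle r = 4.5, A = 31.809 cm², y = 14.91 cm, Ī = 45.007 cm⁴.
Centroid: ȳ = ΣA·y / ΣA = 8.2977 cm.
Transfer each piece to the centroidal x-axis using Ī + A·d² with d = y − 8.2977:
  rectangular body: d = -1.7977 cm → contributes +2025.8 cm⁴
  semicircular cap: d = 6.6122 cm → contributes +1435.7 cm⁴
Total I = 3461.6 cm⁴.
Extreme fibre distance c = 9.2023 cm; S = I/c = 376.16 cm³.

S_x ≈ 376 cm³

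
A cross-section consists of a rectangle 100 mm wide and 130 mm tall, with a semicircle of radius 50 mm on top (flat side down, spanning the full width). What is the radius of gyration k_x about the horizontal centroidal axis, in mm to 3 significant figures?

Treat the section as a set of non-overlapping primitives; coordinates are from the bounding-box lower-left.
Rectangular body: 100 × 130, A = 13 000 mm², y = 65 mm, Ī = 18 308 333 mm⁴.
Semicircular cap: semicircle r = 50, A = 3 927 mm², y = 151.22 mm, Ī = 685 981 mm⁴.
Centroid: ȳ = ΣA·y / ΣA = 85.003 mm.
Transfer each piece to the horizontal centroidal axis using Ī + A·d² with d = y − 85.003:
  rectangular body: d = -20.003 mm → contributes +23 509 806 mm⁴
  semicircular cap: d = 66.218 mm → contributes +17 905 053 mm⁴
Total I = 41 414 859 mm⁴.
Radius of gyration: k = √(I/A) = √(41 414 859 / 16 927) = 49.464 mm.

k_x ≈ 49.5 mm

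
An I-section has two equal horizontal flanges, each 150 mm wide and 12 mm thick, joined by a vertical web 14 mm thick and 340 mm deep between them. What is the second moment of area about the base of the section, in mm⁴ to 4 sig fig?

I_base ≈ 4.343 × 10⁸ mm⁴

Break the section into simple shapes (no overlaps), measuring from the bottom-left corner of the bounding box.
Bottom flange: 150 × 12, A = 1 800 mm², y = 6 mm, Ī = 21 600 mm⁴.
Web: 14 × 340, A = 4 760 mm², y = 182 mm, Ī = 45 854 667 mm⁴.
Top flange: 150 × 12, A = 1 800 mm², y = 358 mm, Ī = 21 600 mm⁴.
Transfer each piece to the bottom edge using Ī + A·d² with d = y − 0:
  bottom flange: d = 6 mm → contributes +86 400 mm⁴
  web: d = 182 mm → contributes +203 524 907 mm⁴
  top flange: d = 358 mm → contributes +230 716 800 mm⁴
Total I = 434 328 107 mm⁴.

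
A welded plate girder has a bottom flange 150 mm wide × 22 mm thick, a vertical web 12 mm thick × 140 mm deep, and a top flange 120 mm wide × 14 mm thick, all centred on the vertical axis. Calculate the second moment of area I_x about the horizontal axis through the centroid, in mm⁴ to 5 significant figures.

Break the section into simple shapes (no overlaps), measuring from the bottom-left corner of the bounding box.
Bottom plate: 150 × 22, A = 3 300 mm², y = 11 mm, Ī = 133 100 mm⁴.
Web plate: 12 × 140, A = 1 680 mm², y = 92 mm, Ī = 2 744 000 mm⁴.
Top plate: 120 × 14, A = 1 680 mm², y = 169 mm, Ī = 27 440 mm⁴.
Centroid: ȳ = ΣA·y / ΣA = 71.28829 mm.
Transfer each piece to the horizontal axis through the centroid using Ī + A·d² with d = y − 71.28829:
  bottom plate: d = -60.28829 mm → contributes +12 127 536 mm⁴
  web plate: d = 20.71171 mm → contributes +3 464 678 mm⁴
  top plate: d = 97.71171 mm → contributes +16 067 372 mm⁴
Total I = 31 659 586 mm⁴.

I_x ≈ 3.1660 × 10⁷ mm⁴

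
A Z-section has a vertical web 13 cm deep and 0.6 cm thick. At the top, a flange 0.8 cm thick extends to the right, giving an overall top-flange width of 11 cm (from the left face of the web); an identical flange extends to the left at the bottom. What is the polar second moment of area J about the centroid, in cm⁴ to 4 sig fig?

Split into non-overlapping primitives; take the origin at the lower-left of the bounding box.
Web: 0.6 × 13, A = 7.8 cm², y = 6.5 cm, Ī = 109.85 cm⁴.
Top flange (beyond web): 10.4 × 0.8, A = 8.32 cm², y = 12.6 cm, Ī = 0.443733 cm⁴.
Bottom flange (beyond web): 10.4 × 0.8, A = 8.32 cm², y = 0.4 cm, Ī = 0.443733 cm⁴.
Centroid: ȳ = ΣA·y / ΣA = 6.5 cm.
Transfer each piece to the centroidal x-axis using Ī + A·d² with d = y − 6.5:
  web: d = 0 cm → contributes +109.85 cm⁴
  top flange (beyond web): d = 6.1 cm → contributes +310.031 cm⁴
  bottom flange (beyond web): d = -6.1 cm → contributes +310.031 cm⁴
Total I = 729.912 cm⁴.
For the y-axis: x̄ = 10.7 cm.
Repeating about the centroidal y-axis gives I_y = 653.576 cm⁴.
Polar second moment: J = I_x + I_y = 1383.49 cm⁴.

J ≈ 1383 cm⁴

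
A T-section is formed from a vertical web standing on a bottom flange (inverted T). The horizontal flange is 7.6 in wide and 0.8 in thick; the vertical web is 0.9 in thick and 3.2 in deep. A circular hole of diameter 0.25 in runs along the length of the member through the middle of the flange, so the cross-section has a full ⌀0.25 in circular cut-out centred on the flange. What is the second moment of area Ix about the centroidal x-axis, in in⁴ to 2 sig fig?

Split into non-overlapping primitives; take the origin at the lower-left of the bounding box.
Flange: 7.6 × 0.8, A = 6.08 in², y = 0.4 in, Ī = 0.3243 in⁴.
Web: 0.9 × 3.2, A = 2.88 in², y = 2.4 in, Ī = 2.458 in⁴.
Hole (subtracted): ⌀0.25, A = 0.04909 in², y = 0.4 in, Ī = 0.0001917 in⁴.
Centroid: ȳ = ΣA·y / ΣA = 1.046 in.
Transfer each piece to the centroidal x-axis using Ī + A·d² with d = y − 1.046:
  flange: d = -0.6464 in → contributes +2.865 in⁴
  web: d = 1.354 in → contributes +7.734 in⁴
  hole: d = -0.6464 in → contributes −0.0207 in⁴
Total I = 10.58 in⁴.

Ix ≈ 11 in⁴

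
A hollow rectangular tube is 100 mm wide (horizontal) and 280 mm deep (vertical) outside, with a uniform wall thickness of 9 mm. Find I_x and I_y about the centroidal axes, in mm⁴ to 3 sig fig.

I_x ≈ 6.00 × 10⁷ mm⁴, I_y ≈ 1.13 × 10⁷ mm⁴

Break the section into simple shapes (no overlaps), measuring from the bottom-left corner of the bounding box.
Outer rectangle: 100 × 280, A = 28 000 mm², y = 140 mm, Ī = 182 933 333 mm⁴.
Inner void (subtracted): 82 × 262, A = 21 484 mm², y = 140 mm, Ī = 122 895 641 mm⁴.
By symmetry the centroid is at mid-height, ȳ = 140 mm.
All pieces are centred on the centroidal x-axis, so I = ΣĪ (holes subtracted) = 60 037 692 mm⁴.
Repeating about the centroidal y-axis gives I_y = 11 295 132 mm⁴.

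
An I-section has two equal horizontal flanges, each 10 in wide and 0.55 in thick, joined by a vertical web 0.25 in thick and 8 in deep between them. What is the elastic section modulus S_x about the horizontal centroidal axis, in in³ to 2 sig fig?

S_x ≈ 47 in³

Treat the section as a set of non-overlapping primitives; coordinates are from the bounding-box lower-left.
Bottom flange: 10 × 0.55, A = 5.5 in², y = 0.275 in, Ī = 0.1386 in⁴.
Web: 0.25 × 8, A = 2 in², y = 4.55 in, Ī = 10.67 in⁴.
Top flange: 10 × 0.55, A = 5.5 in², y = 8.825 in, Ī = 0.1386 in⁴.
By symmetry the centroid is at mid-height, ȳ = 4.55 in.
Transfer each piece to the horizontal centroidal axis using Ī + A·d² with d = y − 4.55:
  bottom flange: d = -4.275 in → contributes +100.7 in⁴
  web: d = 0 in → contributes +10.67 in⁴
  top flange: d = 4.275 in → contributes +100.7 in⁴
Total I = 212 in⁴.
Extreme fibre distance c = 4.55 in; S = I/c = 46.59 in³.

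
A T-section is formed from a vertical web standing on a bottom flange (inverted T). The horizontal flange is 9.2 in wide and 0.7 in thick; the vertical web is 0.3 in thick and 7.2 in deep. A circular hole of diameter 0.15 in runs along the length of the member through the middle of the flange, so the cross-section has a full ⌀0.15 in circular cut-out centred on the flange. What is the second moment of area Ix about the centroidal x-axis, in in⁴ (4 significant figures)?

Break the section into simple shapes (no overlaps), measuring from the bottom-left corner of the bounding box.
Flange: 9.2 × 0.7, A = 6.44 in², y = 0.35 in, Ī = 0.262967 in⁴.
Web: 0.3 × 7.2, A = 2.16 in², y = 4.3 in, Ī = 9.3312 in⁴.
Hole (subtracted): ⌀0.15, A = 0.0176715 in², y = 0.35 in, Ī = 0.0000248505 in⁴.
Centroid: ȳ = ΣA·y / ΣA = 1.34414 in.
Transfer each piece to the centroidal x-axis using Ī + A·d² with d = y − 1.34414:
  flange: d = -0.994136 in → contributes +6.62766 in⁴
  web: d = 2.95586 in → contributes +28.2034 in⁴
  hole: d = -0.994136 in → contributes −0.0174897 in⁴
Total I = 34.8136 in⁴.

Ix ≈ 34.81 in⁴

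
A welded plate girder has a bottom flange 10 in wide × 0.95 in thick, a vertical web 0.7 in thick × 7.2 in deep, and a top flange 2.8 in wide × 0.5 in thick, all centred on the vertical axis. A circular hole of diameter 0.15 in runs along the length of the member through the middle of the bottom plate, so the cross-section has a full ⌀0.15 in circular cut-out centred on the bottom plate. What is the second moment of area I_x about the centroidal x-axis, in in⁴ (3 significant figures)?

Split into non-overlapping primitives; take the origin at the lower-left of the bounding box.
Bottom plate: 10 × 0.95, A = 9.5 in², y = 0.475 in, Ī = 0.71448 in⁴.
Web plate: 0.7 × 7.2, A = 5.04 in², y = 4.55 in, Ī = 21.773 in⁴.
Top plate: 2.8 × 0.5, A = 1.4 in², y = 8.4 in, Ī = 0.029167 in⁴.
Hole (subtracted): ⌀0.15, A = 0.017671 in², y = 0.475 in, Ī = 0.00002485 in⁴.
Centroid: ȳ = ΣA·y / ΣA = 2.4617 in.
Transfer each piece to the centroidal x-axis using Ī + A·d² with d = y − 2.4617:
  bottom plate: d = -1.9867 in → contributes +38.211 in⁴
  web plate: d = 2.0883 in → contributes +43.752 in⁴
  top plate: d = 5.9383 in → contributes +49.398 in⁴
  hole: d = -1.9867 in → contributes −0.069774 in⁴
Total I = 131.29 in⁴.

I_x ≈ 131 in⁴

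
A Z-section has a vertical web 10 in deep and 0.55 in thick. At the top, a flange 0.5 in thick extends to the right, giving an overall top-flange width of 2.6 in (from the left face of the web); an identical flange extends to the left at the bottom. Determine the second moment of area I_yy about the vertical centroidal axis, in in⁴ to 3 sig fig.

Treat the section as a set of non-overlapping primitives; coordinates are from the bounding-box lower-left.
Web: 0.55 × 10, A = 5.5 in², x = 2.325 in, Ī = 0.13865 in⁴.
Top flange (beyond web): 2.05 × 0.5, A = 1.025 in², x = 3.625 in, Ī = 0.35896 in⁴.
Bottom flange (beyond web): 2.05 × 0.5, A = 1.025 in², x = 1.025 in, Ī = 0.35896 in⁴.
Centroid: x̄ = ΣA·x / ΣA = 2.325 in.
Transfer each piece to the vertical centroidal axis using Ī + A·d² with d = x − 2.325:
  web: d = 0 in → contributes +0.13865 in⁴
  top flange (beyond web): d = 1.3 in → contributes +2.0912 in⁴
  bottom flange (beyond web): d = -1.3 in → contributes +2.0912 in⁴
Total I = 4.3211 in⁴.

I_yy ≈ 4.32 in⁴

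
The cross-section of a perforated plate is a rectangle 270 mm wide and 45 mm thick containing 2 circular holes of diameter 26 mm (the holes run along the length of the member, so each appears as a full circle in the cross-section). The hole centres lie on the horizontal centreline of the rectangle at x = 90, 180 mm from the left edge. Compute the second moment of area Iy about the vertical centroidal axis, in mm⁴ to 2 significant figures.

Iy ≈ 7.2 × 10⁷ mm⁴

Decompose the section into non-overlapping parts with the origin at the bottom-left of its bounding rectangle.
Plate: 270 × 45, A = 12 150 mm², x = 135 mm, Ī = 73 811 250 mm⁴.
Hole 1 (subtracted): ⌀26, A = 530.9 mm², x = 90 mm, Ī = 22 432 mm⁴.
Hole 2 (subtracted): ⌀26, A = 530.9 mm², x = 180 mm, Ī = 22 432 mm⁴.
By symmetry the centroid is at mid-width, x̄ = 135 mm.
Transfer each piece to the vertical centroidal axis using Ī + A·d² with d = x − 135:
  plate: d = 0 mm → contributes +73 811 250 mm⁴
  hole 1: d = -45 mm → contributes −1 097 563 mm⁴
  hole 2: d = 45 mm → contributes −1 097 563 mm⁴
Total I = 71 616 123 mm⁴.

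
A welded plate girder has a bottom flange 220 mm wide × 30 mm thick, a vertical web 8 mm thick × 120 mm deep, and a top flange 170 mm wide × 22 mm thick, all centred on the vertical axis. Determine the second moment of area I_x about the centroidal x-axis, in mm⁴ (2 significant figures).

I_x ≈ 5.3 × 10⁷ mm⁴

Decompose the section into non-overlapping parts with the origin at the bottom-left of its bounding rectangle.
Bottom plate: 220 × 30, A = 6 600 mm², y = 15 mm, Ī = 495 000 mm⁴.
Web plate: 8 × 120, A = 960 mm², y = 90 mm, Ī = 1 152 000 mm⁴.
Top plate: 170 × 22, A = 3 740 mm², y = 161 mm, Ī = 150 847 mm⁴.
Centroid: ȳ = ΣA·y / ΣA = 69.69 mm.
Transfer each piece to the centroidal x-axis using Ī + A·d² with d = y − 69.69:
  bottom plate: d = -54.69 mm → contributes +20 238 321 mm⁴
  web plate: d = 20.31 mm → contributes +1 547 848 mm⁴
  top plate: d = 91.31 mm → contributes +31 330 558 mm⁴
Total I = 53 116 727 mm⁴.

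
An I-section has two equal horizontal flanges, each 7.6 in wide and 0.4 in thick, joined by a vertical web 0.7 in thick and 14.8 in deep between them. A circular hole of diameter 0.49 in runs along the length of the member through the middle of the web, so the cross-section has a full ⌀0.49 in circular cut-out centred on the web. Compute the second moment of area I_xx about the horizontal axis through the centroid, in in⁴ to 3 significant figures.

Break the section into simple shapes (no overlaps), measuring from the bottom-left corner of the bounding box.
Bottom flange: 7.6 × 0.4, A = 3.04 in², y = 0.2 in, Ī = 0.040533 in⁴.
Web: 0.7 × 14.8, A = 10.36 in², y = 7.8 in, Ī = 189.1 in⁴.
Top flange: 7.6 × 0.4, A = 3.04 in², y = 15.4 in, Ī = 0.040533 in⁴.
Hole (subtracted): ⌀0.49, A = 0.18857 in², y = 7.8 in, Ī = 0.0028298 in⁴.
By symmetry the centroid is at mid-height, ȳ = 7.8 in.
Transfer each piece to the horizontal axis through the centroid using Ī + A·d² with d = y − 7.8:
  bottom flange: d = -7.6 in → contributes +175.63 in⁴
  web: d = 0 in → contributes +189.1 in⁴
  top flange: d = 7.6 in → contributes +175.63 in⁴
  hole: d = 0 in → contributes −0.0028298 in⁴
Total I = 540.36 in⁴.

I_xx ≈ 540 in⁴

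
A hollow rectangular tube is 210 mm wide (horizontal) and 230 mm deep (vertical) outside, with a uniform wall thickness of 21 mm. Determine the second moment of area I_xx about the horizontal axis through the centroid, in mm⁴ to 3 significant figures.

I_xx ≈ 1.20 × 10⁸ mm⁴

Treat the section as a set of non-overlapping primitives; coordinates are from the bounding-box lower-left.
Outer rectangle: 210 × 230, A = 48 300 mm², y = 115 mm, Ī = 212 922 500 mm⁴.
Inner void (subtracted): 168 × 188, A = 31 584 mm², y = 115 mm, Ī = 93 025 408 mm⁴.
By symmetry the centroid is at mid-height, ȳ = 115 mm.
All pieces are centred on the horizontal axis through the centroid, so I = ΣĪ (holes subtracted) = 119 897 092 mm⁴.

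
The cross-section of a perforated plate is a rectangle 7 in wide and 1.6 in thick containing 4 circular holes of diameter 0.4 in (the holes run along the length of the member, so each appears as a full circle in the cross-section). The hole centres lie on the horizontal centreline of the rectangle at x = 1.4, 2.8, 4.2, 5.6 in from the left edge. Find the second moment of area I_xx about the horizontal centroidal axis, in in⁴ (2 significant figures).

Decompose the section into non-overlapping parts with the origin at the bottom-left of its bounding rectangle.
Plate: 7 × 1.6, A = 11.2 in², y = 0.8 in, Ī = 2.389 in⁴.
Hole 1 (subtracted): ⌀0.4, A = 0.1257 in², y = 0.8 in, Ī = 0.001257 in⁴.
Hole 2 (subtracted): ⌀0.4, A = 0.1257 in², y = 0.8 in, Ī = 0.001257 in⁴.
Hole 3 (subtracted): ⌀0.4, A = 0.1257 in², y = 0.8 in, Ī = 0.001257 in⁴.
Hole 4 (subtracted): ⌀0.4, A = 0.1257 in², y = 0.8 in, Ī = 0.001257 in⁴.
By symmetry the centroid is at mid-height, ȳ = 0.8 in.
All pieces are centred on the horizontal centroidal axis, so I = ΣĪ (holes subtracted) = 2.384 in⁴.

I_xx ≈ 2.4 in⁴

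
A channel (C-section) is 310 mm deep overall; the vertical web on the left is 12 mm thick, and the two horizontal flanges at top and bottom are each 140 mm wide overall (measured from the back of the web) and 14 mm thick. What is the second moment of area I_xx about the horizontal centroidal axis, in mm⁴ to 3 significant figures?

Split into non-overlapping primitives; take the origin at the lower-left of the bounding box.
Web: 12 × 310, A = 3 720 mm², y = 155 mm, Ī = 29 791 000 mm⁴.
Top flange (beyond web): 128 × 14, A = 1 792 mm², y = 303 mm, Ī = 29 269 mm⁴.
Bottom flange (beyond web): 128 × 14, A = 1 792 mm², y = 7 mm, Ī = 29 269 mm⁴.
By symmetry the centroid is at mid-height, ȳ = 155 mm.
Transfer each piece to the horizontal centroidal axis using Ī + A·d² with d = y − 155:
  web: d = 0 mm → contributes +29 791 000 mm⁴
  top flange (beyond web): d = 148 mm → contributes +39 281 237 mm⁴
  bottom flange (beyond web): d = -148 mm → contributes +39 281 237 mm⁴
Total I = 108 353 475 mm⁴.

I_xx ≈ 1.08 × 10⁸ mm⁴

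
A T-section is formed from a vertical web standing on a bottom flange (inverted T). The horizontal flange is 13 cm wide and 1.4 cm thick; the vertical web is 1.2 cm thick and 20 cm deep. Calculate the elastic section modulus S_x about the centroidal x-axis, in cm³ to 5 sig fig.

S_x ≈ 136.03 cm³

Break the section into simple shapes (no overlaps), measuring from the bottom-left corner of the bounding box.
Flange: 13 × 1.4, A = 18.2 cm², y = 0.7 cm, Ī = 2.972667 cm⁴.
Web: 1.2 × 20, A = 24 cm², y = 11.4 cm, Ī = 800 cm⁴.
Centroid: ȳ = ΣA·y / ΣA = 6.785308 cm.
Transfer each piece to the centroidal x-axis using Ī + A·d² with d = y − 6.785308:
  flange: d = -6.085308 cm → contributes +676.9364 cm⁴
  web: d = 4.614692 cm → contributes +1311.089 cm⁴
Total I = 1988.026 cm⁴.
Extreme fibre distance c = 14.61469 cm; S = I/c = 136.0292 cm³.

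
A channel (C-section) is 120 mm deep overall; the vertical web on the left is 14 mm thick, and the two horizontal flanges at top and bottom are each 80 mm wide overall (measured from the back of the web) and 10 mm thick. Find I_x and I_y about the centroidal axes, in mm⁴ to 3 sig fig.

Decompose the section into non-overlapping parts with the origin at the bottom-left of its bounding rectangle.
Web: 14 × 120, A = 1 680 mm², y = 60 mm, Ī = 2 016 000 mm⁴.
Top flange (beyond web): 66 × 10, A = 660 mm², y = 115 mm, Ī = 5 500 mm⁴.
Bottom flange (beyond web): 66 × 10, A = 660 mm², y = 5 mm, Ī = 5 500 mm⁴.
By symmetry the centroid is at mid-height, ȳ = 60 mm.
Transfer each piece to the centroidal x-axis using Ī + A·d² with d = y − 60:
  web: d = 0 mm → contributes +2 016 000 mm⁴
  top flange (beyond web): d = 55 mm → contributes +2 002 000 mm⁴
  bottom flange (beyond web): d = -55 mm → contributes +2 002 000 mm⁴
Total I = 6 020 000 mm⁴.
For the y-axis: x̄ = 24.6 mm.
Repeating about the centroidal y-axis gives I_y = 1 689 320 mm⁴.

I_x ≈ 6.02 × 10⁶ mm⁴, I_y ≈ 1.69 × 10⁶ mm⁴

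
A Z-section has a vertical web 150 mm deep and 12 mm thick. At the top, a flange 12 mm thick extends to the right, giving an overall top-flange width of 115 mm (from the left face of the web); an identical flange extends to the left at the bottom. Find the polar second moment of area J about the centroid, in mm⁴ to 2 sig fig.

J ≈ 2.6 × 10⁷ mm⁴

Decompose the section into non-overlapping parts with the origin at the bottom-left of its bounding rectangle.
Web: 12 × 150, A = 1 800 mm², y = 75 mm, Ī = 3 375 000 mm⁴.
Top flange (beyond web): 103 × 12, A = 1 236 mm², y = 144 mm, Ī = 14 832 mm⁴.
Bottom flange (beyond web): 103 × 12, A = 1 236 mm², y = 6 mm, Ī = 14 832 mm⁴.
Centroid: ȳ = ΣA·y / ΣA = 75 mm.
Transfer each piece to the centroidal x-axis using Ī + A·d² with d = y − 75:
  web: d = 0 mm → contributes +3 375 000 mm⁴
  top flange (beyond web): d = 69 mm → contributes +5 899 428 mm⁴
  bottom flange (beyond web): d = -69 mm → contributes +5 899 428 mm⁴
Total I = 15 173 856 mm⁴.
For the y-axis: x̄ = 109 mm.
Repeating about the centroidal y-axis gives I_y = 10 380 104 mm⁴.
Polar second moment: J = I_x + I_y = 25 553 960 mm⁴.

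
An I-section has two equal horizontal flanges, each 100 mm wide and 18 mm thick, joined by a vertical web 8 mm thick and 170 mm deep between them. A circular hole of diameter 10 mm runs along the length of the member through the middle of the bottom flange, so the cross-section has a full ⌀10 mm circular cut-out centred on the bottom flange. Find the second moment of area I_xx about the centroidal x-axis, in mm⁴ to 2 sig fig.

I_xx ≈ 3.4 × 10⁷ mm⁴

Treat the section as a set of non-overlapping primitives; coordinates are from the bounding-box lower-left.
Bottom flange: 100 × 18, A = 1 800 mm², y = 9 mm, Ī = 48 600 mm⁴.
Web: 8 × 170, A = 1 360 mm², y = 103 mm, Ī = 3 275 333 mm⁴.
Top flange: 100 × 18, A = 1 800 mm², y = 197 mm, Ī = 48 600 mm⁴.
Hole (subtracted): ⌀10, A = 78.54 mm², y = 9 mm, Ī = 490.9 mm⁴.
Centroid: ȳ = ΣA·y / ΣA = 104.5 mm.
Transfer each piece to the centroidal x-axis using Ī + A·d² with d = y − 104.5:
  bottom flange: d = -95.51 mm → contributes +16 469 315 mm⁴
  web: d = -1.512 mm → contributes +3 278 444 mm⁴
  top flange: d = 92.49 mm → contributes +15 445 720 mm⁴
  hole: d = -95.51 mm → contributes −716 980 mm⁴
Total I = 34 476 499 mm⁴.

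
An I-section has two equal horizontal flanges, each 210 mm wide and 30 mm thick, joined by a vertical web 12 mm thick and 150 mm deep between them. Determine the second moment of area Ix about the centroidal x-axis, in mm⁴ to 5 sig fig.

Decompose the section into non-overlapping parts with the origin at the bottom-left of its bounding rectangle.
Bottom flange: 210 × 30, A = 6 300 mm², y = 15 mm, Ī = 472 500 mm⁴.
Web: 12 × 150, A = 1 800 mm², y = 105 mm, Ī = 3 375 000 mm⁴.
Top flange: 210 × 30, A = 6 300 mm², y = 195 mm, Ī = 472 500 mm⁴.
By symmetry the centroid is at mid-height, ȳ = 105 mm.
Transfer each piece to the centroidal x-axis using Ī + A·d² with d = y − 105:
  bottom flange: d = -90 mm → contributes +51 502 500 mm⁴
  web: d = 0 mm → contributes +3 375 000 mm⁴
  top flange: d = 90 mm → contributes +51 502 500 mm⁴
Total I = 106 380 000 mm⁴.

Ix ≈ 1.0638 × 10⁸ mm⁴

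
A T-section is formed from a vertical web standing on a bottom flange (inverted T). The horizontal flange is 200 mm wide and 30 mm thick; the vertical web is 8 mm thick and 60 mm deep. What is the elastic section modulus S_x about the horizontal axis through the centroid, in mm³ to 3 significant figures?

Treat the section as a set of non-overlapping primitives; coordinates are from the bounding-box lower-left.
Flange: 200 × 30, A = 6 000 mm², y = 15 mm, Ī = 450 000 mm⁴.
Web: 8 × 60, A = 480 mm², y = 60 mm, Ī = 144 000 mm⁴.
Centroid: ȳ = ΣA·y / ΣA = 18.333 mm.
Transfer each piece to the horizontal axis through the centroid using Ī + A·d² with d = y − 18.333:
  flange: d = -3.3333 mm → contributes +516 667 mm⁴
  web: d = 41.667 mm → contributes +977 333 mm⁴
Total I = 1 494 000 mm⁴.
Extreme fibre distance c = 71.667 mm; S = I/c = 20 847 mm³.

S_x ≈ 2.08 × 10⁴ mm³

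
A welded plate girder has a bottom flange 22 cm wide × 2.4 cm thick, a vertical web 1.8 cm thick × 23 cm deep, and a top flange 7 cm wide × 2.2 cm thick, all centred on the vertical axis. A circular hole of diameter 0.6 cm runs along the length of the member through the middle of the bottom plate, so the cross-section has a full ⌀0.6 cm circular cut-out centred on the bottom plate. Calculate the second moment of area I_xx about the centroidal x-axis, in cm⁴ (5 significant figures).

Split into non-overlapping primitives; take the origin at the lower-left of the bounding box.
Bottom plate: 22 × 2.4, A = 52.8 cm², y = 1.2 cm, Ī = 25.344 cm⁴.
Web plate: 1.8 × 23, A = 41.4 cm², y = 13.9 cm, Ī = 1825.05 cm⁴.
Top plate: 7 × 2.2, A = 15.4 cm², y = 26.5 cm, Ī = 6.211333 cm⁴.
Hole (subtracted): ⌀0.6, A = 0.2827433 cm², y = 1.2 cm, Ī = 0.006361725 cm⁴.
Centroid: ȳ = ΣA·y / ΣA = 9.573792 cm.
Transfer each piece to the centroidal x-axis using Ī + A·d² with d = y − 9.573792:
  bottom plate: d = -8.373792 cm → contributes +3727.701 cm⁴
  web plate: d = 4.326208 cm → contributes +2599.895 cm⁴
  top plate: d = 16.92621 cm → contributes +4418.258 cm⁴
  hole: d = -8.373792 cm → contributes −19.83244 cm⁴
Total I = 10726.02 cm⁴.

I_xx ≈ 1.0726 × 10⁴ cm⁴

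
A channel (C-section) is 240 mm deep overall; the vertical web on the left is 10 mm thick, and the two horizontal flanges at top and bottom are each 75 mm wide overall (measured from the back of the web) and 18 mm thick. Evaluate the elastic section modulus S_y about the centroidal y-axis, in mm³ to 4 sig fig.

Decompose the section into non-overlapping parts with the origin at the bottom-left of its bounding rectangle.
Web: 10 × 240, A = 2 400 mm², x = 5 mm, Ī = 20 000 mm⁴.
Top flange (beyond web): 65 × 18, A = 1 170 mm², x = 42.5 mm, Ī = 411 938 mm⁴.
Bottom flange (beyond web): 65 × 18, A = 1 170 mm², x = 42.5 mm, Ī = 411 938 mm⁴.
Centroid: x̄ = ΣA·x / ΣA = 23.5127 mm.
Transfer each piece to the centroidal y-axis using Ī + A·d² with d = x − 23.5127:
  web: d = -18.5127 mm → contributes +842 524 mm⁴
  top flange (beyond web): d = 18.9873 mm → contributes +833 745 mm⁴
  bottom flange (beyond web): d = 18.9873 mm → contributes +833 745 mm⁴
Total I = 2 510 014 mm⁴.
Extreme fibre distance c = 51.4873 mm; S = I/c = 48750.1 mm³.

S_y ≈ 4.875 × 10⁴ mm³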